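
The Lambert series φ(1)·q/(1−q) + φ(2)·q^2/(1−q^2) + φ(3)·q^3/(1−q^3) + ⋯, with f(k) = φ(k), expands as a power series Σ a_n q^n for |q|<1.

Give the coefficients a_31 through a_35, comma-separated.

[q^31] φ(31)=30,φ(1)=1 ⇒ 31
q^32  k|32↦φ(k): 1:1 2:1 4:2 8:4 16:8 32:16  a_32=32
d|33:{33,11,3,1}  Σφ=20+10+2+1=33
n=34: 1·34 2·17 17·2 34·1  φ→[1+1+16+16]=34
q^35  k|35↦φ(k): 1:1 5:4 7:6 35:24  a_35=35

31, 32, 33, 34, 35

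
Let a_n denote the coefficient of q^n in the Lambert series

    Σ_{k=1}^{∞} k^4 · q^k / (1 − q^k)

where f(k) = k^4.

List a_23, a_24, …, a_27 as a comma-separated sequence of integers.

279842, 358258, 391251, 485554, 538084

d|23:{1,23}  Σf=1+279841=279842
q^24  k|24↦f(k): 24:331776 12:20736 8:4096 6:1296 4:256 3:81 2:16 1:1  a_24=358258
d|25:{1,5,25}  Σf=1+625+390625=391251
n=26: 1·26 2·13 13·2 26·1  f→[1+16+28561+456976]=485554
q^27  k|27↦f(k): 1:1 3:81 9:6561 27:531441  a_27=538084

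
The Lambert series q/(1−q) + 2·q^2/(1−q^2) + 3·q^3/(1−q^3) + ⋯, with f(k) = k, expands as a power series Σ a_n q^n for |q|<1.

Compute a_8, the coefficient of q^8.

a_8 = 15

d|8:{1,2,4,8}  Σf=1+2+4+8=15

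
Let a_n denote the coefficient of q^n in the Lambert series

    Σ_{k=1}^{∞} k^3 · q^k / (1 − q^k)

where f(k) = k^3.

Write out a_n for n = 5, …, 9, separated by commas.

q^5  k|5↦f(k): 5:125 1:1  a_5=126
[q^6] f(1)=1,f(2)=8,f(3)=27,f(6)=216 ⇒ 252
[q^7] f(1)=1,f(7)=343 ⇒ 344
d|8:{8,4,2,1}  Σf=512+64+8+1=585
n=9: 1·9 3·3 9·1  f→[1+27+729]=757

126, 252, 344, 585, 757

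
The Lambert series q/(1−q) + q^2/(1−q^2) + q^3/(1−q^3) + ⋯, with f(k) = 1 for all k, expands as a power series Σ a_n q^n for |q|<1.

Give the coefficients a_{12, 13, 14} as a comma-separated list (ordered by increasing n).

q^12  k|12↦f(k): 1:1 2:1 3:1 4:1 6:1 12:1  a_12=6
q^13  k|13↦f(k): 1:1 13:1  a_13=2
q^14  k|14↦f(k): 14:1 7:1 2:1 1:1  a_14=4

6, 2, 4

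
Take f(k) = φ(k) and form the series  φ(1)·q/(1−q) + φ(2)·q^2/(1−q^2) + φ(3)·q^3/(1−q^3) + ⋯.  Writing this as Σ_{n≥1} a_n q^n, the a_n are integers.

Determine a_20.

d|20:{1,2,4,5,10,20}  Σφ=1+1+2+4+4+8=20

a_20 = 20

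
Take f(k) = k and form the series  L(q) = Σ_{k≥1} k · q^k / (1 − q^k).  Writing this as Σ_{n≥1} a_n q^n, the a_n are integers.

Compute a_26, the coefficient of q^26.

q^26  k|26↦f(k): 1:1 2:2 13:13 26:26  a_26=42

a_26 = 42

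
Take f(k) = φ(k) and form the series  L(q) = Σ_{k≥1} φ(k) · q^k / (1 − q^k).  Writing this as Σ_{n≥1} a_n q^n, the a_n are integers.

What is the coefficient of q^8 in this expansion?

[q^8] φ(8)=4,φ(4)=2,φ(2)=1,φ(1)=1 ⇒ 8

a_8 = 8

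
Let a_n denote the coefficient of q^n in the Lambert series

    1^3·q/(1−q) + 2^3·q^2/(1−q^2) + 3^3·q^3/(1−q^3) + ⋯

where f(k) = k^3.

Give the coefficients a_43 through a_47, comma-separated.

79508, 97236, 95382, 109512, 103824

q^43  k|43↦f(k): 43:79507 1:1  a_43=79508
n=44: 1·44 2·22 4·11 11·4 22·2 44·1  f→[1+8+64+1331+10648+85184]=97236
[q^45] f(1)=1,f(3)=27,f(5)=125,f(9)=729,f(15)=3375,f(45)=91125 ⇒ 95382
d|46:{1,2,23,46}  Σf=1+8+12167+97336=109512
q^47  k|47↦f(k): 47:103823 1:1  a_47=103824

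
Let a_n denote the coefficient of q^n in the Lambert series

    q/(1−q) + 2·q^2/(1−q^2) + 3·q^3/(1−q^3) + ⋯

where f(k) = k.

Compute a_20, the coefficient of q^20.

a_20 = 42

[q^20] f(20)=20,f(10)=10,f(5)=5,f(4)=4,f(2)=2,f(1)=1 ⇒ 42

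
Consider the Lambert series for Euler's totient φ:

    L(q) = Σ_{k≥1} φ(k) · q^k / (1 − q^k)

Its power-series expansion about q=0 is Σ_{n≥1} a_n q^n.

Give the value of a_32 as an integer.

q^32  k|32↦φ(k): 1:1 2:1 4:2 8:4 16:8 32:16  a_32=32

a_32 = 32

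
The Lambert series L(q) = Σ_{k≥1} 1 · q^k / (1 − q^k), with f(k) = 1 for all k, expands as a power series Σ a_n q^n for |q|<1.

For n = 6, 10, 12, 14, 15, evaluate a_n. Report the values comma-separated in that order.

4, 4, 6, 4, 4

q^6  k|6↦f(k): 1:1 2:1 3:1 6:1  a_6=4
q^10  k|10↦f(k): 10:1 5:1 2:1 1:1  a_10=4
d|12:{12,6,4,3,2,1}  Σf=1+1+1+1+1+1=6
q^14  k|14↦f(k): 14:1 7:1 2:1 1:1  a_14=4
[q^15] f(15)=1,f(5)=1,f(3)=1,f(1)=1 ⇒ 4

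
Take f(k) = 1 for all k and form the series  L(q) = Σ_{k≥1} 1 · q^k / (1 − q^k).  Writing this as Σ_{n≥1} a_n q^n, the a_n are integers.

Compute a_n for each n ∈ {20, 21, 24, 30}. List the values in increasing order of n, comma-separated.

6, 4, 8, 8

[q^20] f(1)=1,f(2)=1,f(4)=1,f(5)=1,f(10)=1,f(20)=1 ⇒ 6
q^21  k|21↦f(k): 21:1 7:1 3:1 1:1  a_21=4
q^24  k|24↦f(k): 24:1 12:1 8:1 6:1 4:1 3:1 2:1 1:1  a_24=8
q^30  k|30↦f(k): 30:1 15:1 10:1 6:1 5:1 3:1 2:1 1:1  a_30=8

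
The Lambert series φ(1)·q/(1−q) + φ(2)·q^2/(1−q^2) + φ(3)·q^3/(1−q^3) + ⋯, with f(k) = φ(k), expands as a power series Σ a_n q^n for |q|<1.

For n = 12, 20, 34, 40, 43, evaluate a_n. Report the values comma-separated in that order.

[q^12] φ(1)=1,φ(2)=1,φ(3)=2,φ(4)=2,φ(6)=2,φ(12)=4 ⇒ 12
q^20  k|20↦φ(k): 1:1 2:1 4:2 5:4 10:4 20:8  a_20=20
d|34:{34,17,2,1}  Σφ=16+16+1+1=34
[q^40] φ(1)=1,φ(2)=1,φ(4)=2,φ(5)=4,φ(8)=4,φ(10)=4,φ(20)=8,φ(40)=16 ⇒ 40
q^43  k|43↦φ(k): 43:42 1:1  a_43=43

12, 20, 34, 40, 43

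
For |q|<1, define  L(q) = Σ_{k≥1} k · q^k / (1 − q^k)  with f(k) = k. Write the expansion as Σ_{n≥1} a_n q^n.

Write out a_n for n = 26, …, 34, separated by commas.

d|26:{1,2,13,26}  Σf=1+2+13+26=42
q^27  k|27↦f(k): 1:1 3:3 9:9 27:27  a_27=40
n=28: 28·1 14·2 7·4 4·7 2·14 1·28  f→[28+14+7+4+2+1]=56
d|29:{29,1}  Σf=29+1=30
n=30: 1·30 2·15 3·10 5·6 6·5 10·3 15·2 30·1  f→[1+2+3+5+6+10+15+30]=72
q^31  k|31↦f(k): 1:1 31:31  a_31=32
n=32: 32·1 16·2 8·4 4·8 2·16 1·32  f→[32+16+8+4+2+1]=63
n=33: 1·33 3·11 11·3 33·1  f→[1+3+11+33]=48
n=34: 1·34 2·17 17·2 34·1  f→[1+2+17+34]=54

42, 40, 56, 30, 72, 32, 63, 48, 54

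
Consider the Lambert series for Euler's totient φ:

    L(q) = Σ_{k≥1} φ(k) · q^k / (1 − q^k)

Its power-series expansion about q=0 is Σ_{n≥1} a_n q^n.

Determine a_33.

q^33  k|33↦φ(k): 33:20 11:10 3:2 1:1  a_33=33

a_33 = 33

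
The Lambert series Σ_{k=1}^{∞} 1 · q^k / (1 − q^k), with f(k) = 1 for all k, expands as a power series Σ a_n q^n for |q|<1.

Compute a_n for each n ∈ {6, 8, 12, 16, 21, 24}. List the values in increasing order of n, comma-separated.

4, 4, 6, 5, 4, 8

[q^6] f(6)=1,f(3)=1,f(2)=1,f(1)=1 ⇒ 4
d|8:{8,4,2,1}  Σf=1+1+1+1=4
q^12  k|12↦f(k): 1:1 2:1 3:1 4:1 6:1 12:1  a_12=6
d|16:{1,2,4,8,16}  Σf=1+1+1+1+1=5
n=21: 21·1 7·3 3·7 1·21  f→[1+1+1+1]=4
[q^24] f(24)=1,f(12)=1,f(8)=1,f(6)=1,f(4)=1,f(3)=1,f(2)=1,f(1)=1 ⇒ 8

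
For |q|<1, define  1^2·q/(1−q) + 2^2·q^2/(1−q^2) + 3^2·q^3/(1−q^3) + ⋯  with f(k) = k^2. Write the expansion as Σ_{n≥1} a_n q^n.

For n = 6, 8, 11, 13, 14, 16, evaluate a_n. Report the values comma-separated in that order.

d|6:{1,2,3,6}  Σf=1+4+9+36=50
d|8:{8,4,2,1}  Σf=64+16+4+1=85
d|11:{11,1}  Σf=121+1=122
d|13:{13,1}  Σf=169+1=170
n=14: 1·14 2·7 7·2 14·1  f→[1+4+49+196]=250
[q^16] f(1)=1,f(2)=4,f(4)=16,f(8)=64,f(16)=256 ⇒ 341

50, 85, 122, 170, 250, 341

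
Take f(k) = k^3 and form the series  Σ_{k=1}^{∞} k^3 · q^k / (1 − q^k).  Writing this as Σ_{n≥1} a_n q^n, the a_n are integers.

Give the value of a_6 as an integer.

n=6: 6·1 3·2 2·3 1·6  f→[216+27+8+1]=252

a_6 = 252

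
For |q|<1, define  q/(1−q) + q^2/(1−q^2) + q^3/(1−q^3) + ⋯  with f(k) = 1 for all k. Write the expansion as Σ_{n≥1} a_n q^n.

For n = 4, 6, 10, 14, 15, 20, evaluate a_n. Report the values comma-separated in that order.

3, 4, 4, 4, 4, 6

d|4:{4,2,1}  Σf=1+1+1=3
d|6:{1,2,3,6}  Σf=1+1+1+1=4
q^10  k|10↦f(k): 10:1 5:1 2:1 1:1  a_10=4
n=14: 1·14 2·7 7·2 14·1  f→[1+1+1+1]=4
q^15  k|15↦f(k): 1:1 3:1 5:1 15:1  a_15=4
q^20  k|20↦f(k): 20:1 10:1 5:1 4:1 2:1 1:1  a_20=6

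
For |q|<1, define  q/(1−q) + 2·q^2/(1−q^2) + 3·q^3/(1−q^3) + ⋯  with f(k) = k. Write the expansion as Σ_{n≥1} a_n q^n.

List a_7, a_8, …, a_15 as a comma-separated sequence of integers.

8, 15, 13, 18, 12, 28, 14, 24, 24

q^7  k|7↦f(k): 1:1 7:7  a_7=8
n=8: 1·8 2·4 4·2 8·1  f→[1+2+4+8]=15
n=9: 1·9 3·3 9·1  f→[1+3+9]=13
q^10  k|10↦f(k): 10:10 5:5 2:2 1:1  a_10=18
[q^11] f(11)=11,f(1)=1 ⇒ 12
n=12: 12·1 6·2 4·3 3·4 2·6 1·12  f→[12+6+4+3+2+1]=28
n=13: 13·1 1·13  f→[13+1]=14
n=14: 14·1 7·2 2·7 1·14  f→[14+7+2+1]=24
d|15:{15,5,3,1}  Σf=15+5+3+1=24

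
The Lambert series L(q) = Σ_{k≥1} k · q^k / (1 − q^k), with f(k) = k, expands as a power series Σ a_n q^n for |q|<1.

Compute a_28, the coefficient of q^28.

n=28: 28·1 14·2 7·4 4·7 2·14 1·28  f→[28+14+7+4+2+1]=56

a_28 = 56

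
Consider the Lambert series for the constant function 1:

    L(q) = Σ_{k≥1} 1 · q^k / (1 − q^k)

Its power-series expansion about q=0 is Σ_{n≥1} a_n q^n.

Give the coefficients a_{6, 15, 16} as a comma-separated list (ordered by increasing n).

4, 4, 5

n=6: 6·1 3·2 2·3 1·6  f→[1+1+1+1]=4
d|15:{1,3,5,15}  Σf=1+1+1+1=4
q^16  k|16↦f(k): 16:1 8:1 4:1 2:1 1:1  a_16=5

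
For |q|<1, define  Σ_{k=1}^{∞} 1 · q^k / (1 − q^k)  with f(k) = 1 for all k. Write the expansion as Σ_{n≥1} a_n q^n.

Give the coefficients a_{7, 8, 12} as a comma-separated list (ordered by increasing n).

q^7  k|7↦f(k): 1:1 7:1  a_7=2
d|8:{1,2,4,8}  Σf=1+1+1+1=4
n=12: 12·1 6·2 4·3 3·4 2·6 1·12  f→[1+1+1+1+1+1]=6

2, 4, 6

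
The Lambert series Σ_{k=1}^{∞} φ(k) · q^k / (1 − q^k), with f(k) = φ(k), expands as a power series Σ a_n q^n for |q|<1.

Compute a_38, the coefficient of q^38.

n=38: 38·1 19·2 2·19 1·38  φ→[18+18+1+1]=38

a_38 = 38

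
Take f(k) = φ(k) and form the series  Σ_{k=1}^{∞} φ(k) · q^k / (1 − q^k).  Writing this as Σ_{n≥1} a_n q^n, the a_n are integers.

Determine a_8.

d|8:{8,4,2,1}  Σφ=4+2+1+1=8

a_8 = 8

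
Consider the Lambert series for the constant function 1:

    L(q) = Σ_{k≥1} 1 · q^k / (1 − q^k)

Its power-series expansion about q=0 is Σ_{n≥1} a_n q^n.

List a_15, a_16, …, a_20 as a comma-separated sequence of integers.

4, 5, 2, 6, 2, 6

q^15  k|15↦f(k): 1:1 3:1 5:1 15:1  a_15=4
d|16:{1,2,4,8,16}  Σf=1+1+1+1+1=5
n=17: 17·1 1·17  f→[1+1]=2
[q^18] f(18)=1,f(9)=1,f(6)=1,f(3)=1,f(2)=1,f(1)=1 ⇒ 6
d|19:{1,19}  Σf=1+1=2
[q^20] f(20)=1,f(10)=1,f(5)=1,f(4)=1,f(2)=1,f(1)=1 ⇒ 6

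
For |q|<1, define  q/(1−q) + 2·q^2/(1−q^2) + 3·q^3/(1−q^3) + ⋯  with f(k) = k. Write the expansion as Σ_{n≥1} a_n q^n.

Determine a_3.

a_3 = 4

q^3  k|3↦f(k): 1:1 3:3  a_3=4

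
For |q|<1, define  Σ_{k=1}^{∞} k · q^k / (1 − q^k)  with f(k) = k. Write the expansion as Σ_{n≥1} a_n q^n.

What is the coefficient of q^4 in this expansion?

a_4 = 7

[q^4] f(1)=1,f(2)=2,f(4)=4 ⇒ 7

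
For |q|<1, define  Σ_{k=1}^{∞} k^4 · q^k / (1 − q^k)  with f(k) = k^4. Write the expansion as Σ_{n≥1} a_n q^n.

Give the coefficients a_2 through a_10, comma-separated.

d|2:{2,1}  Σf=16+1=17
d|3:{1,3}  Σf=1+81=82
q^4  k|4↦f(k): 4:256 2:16 1:1  a_4=273
n=5: 1·5 5·1  f→[1+625]=626
[q^6] f(6)=1296,f(3)=81,f(2)=16,f(1)=1 ⇒ 1394
[q^7] f(7)=2401,f(1)=1 ⇒ 2402
n=8: 8·1 4·2 2·4 1·8  f→[4096+256+16+1]=4369
n=9: 1·9 3·3 9·1  f→[1+81+6561]=6643
q^10  k|10↦f(k): 10:10000 5:625 2:16 1:1  a_10=10642

17, 82, 273, 626, 1394, 2402, 4369, 6643, 10642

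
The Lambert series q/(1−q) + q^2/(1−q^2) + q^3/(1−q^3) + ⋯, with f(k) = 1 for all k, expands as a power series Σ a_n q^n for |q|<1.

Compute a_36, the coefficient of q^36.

a_36 = 9

[q^36] f(1)=1,f(2)=1,f(3)=1,f(4)=1,f(6)=1,f(9)=1,f(12)=1,f(18)=1,f(36)=1 ⇒ 9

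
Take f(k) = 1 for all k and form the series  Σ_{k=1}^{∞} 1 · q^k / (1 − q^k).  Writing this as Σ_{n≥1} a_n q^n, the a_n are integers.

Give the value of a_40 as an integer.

a_40 = 8

[q^40] f(40)=1,f(20)=1,f(10)=1,f(8)=1,f(5)=1,f(4)=1,f(2)=1,f(1)=1 ⇒ 8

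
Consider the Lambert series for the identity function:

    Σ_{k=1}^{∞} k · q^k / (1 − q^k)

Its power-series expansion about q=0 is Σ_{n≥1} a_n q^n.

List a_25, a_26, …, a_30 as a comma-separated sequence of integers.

q^25  k|25↦f(k): 25:25 5:5 1:1  a_25=31
q^26  k|26↦f(k): 26:26 13:13 2:2 1:1  a_26=42
q^27  k|27↦f(k): 1:1 3:3 9:9 27:27  a_27=40
[q^28] f(28)=28,f(14)=14,f(7)=7,f(4)=4,f(2)=2,f(1)=1 ⇒ 56
d|29:{1,29}  Σf=1+29=30
q^30  k|30↦f(k): 30:30 15:15 10:10 6:6 5:5 3:3 2:2 1:1  a_30=72

31, 42, 40, 56, 30, 72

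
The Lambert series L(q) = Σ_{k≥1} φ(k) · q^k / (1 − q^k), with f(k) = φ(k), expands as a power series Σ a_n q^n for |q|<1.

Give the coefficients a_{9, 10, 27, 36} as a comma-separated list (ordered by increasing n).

n=9: 1·9 3·3 9·1  φ→[1+2+6]=9
[q^10] φ(10)=4,φ(5)=4,φ(2)=1,φ(1)=1 ⇒ 10
n=27: 1·27 3·9 9·3 27·1  φ→[1+2+6+18]=27
q^36  k|36↦φ(k): 36:12 18:6 12:4 9:6 6:2 4:2 3:2 2:1 1:1  a_36=36

9, 10, 27, 36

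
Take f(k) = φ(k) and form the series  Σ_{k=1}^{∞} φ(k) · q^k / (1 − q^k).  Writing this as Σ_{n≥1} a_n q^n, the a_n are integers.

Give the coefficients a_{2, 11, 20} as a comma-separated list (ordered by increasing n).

q^2  k|2↦φ(k): 2:1 1:1  a_2=2
d|11:{1,11}  Σφ=1+10=11
q^20  k|20↦φ(k): 1:1 2:1 4:2 5:4 10:4 20:8  a_20=20

2, 11, 20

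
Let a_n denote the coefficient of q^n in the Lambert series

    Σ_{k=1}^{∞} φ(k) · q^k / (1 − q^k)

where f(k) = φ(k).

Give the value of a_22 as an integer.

n=22: 22·1 11·2 2·11 1·22  φ→[10+10+1+1]=22

a_22 = 22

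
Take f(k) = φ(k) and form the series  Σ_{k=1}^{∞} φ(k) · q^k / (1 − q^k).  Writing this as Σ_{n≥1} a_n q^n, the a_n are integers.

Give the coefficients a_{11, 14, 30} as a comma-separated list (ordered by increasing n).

n=11: 1·11 11·1  φ→[1+10]=11
n=14: 1·14 2·7 7·2 14·1  φ→[1+1+6+6]=14
q^30  k|30↦φ(k): 1:1 2:1 3:2 5:4 6:2 10:4 15:8 30:8  a_30=30

11, 14, 30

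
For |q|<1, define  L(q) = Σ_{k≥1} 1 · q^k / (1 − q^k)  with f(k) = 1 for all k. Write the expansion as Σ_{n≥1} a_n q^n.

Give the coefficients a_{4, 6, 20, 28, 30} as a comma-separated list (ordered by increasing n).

3, 4, 6, 6, 8

q^4  k|4↦f(k): 1:1 2:1 4:1  a_4=3
n=6: 1·6 2·3 3·2 6·1  f→[1+1+1+1]=4
d|20:{20,10,5,4,2,1}  Σf=1+1+1+1+1+1=6
n=28: 28·1 14·2 7·4 4·7 2·14 1·28  f→[1+1+1+1+1+1]=6
q^30  k|30↦f(k): 30:1 15:1 10:1 6:1 5:1 3:1 2:1 1:1  a_30=8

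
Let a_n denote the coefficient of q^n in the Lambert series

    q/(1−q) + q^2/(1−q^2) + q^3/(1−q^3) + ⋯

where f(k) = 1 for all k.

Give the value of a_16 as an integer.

d|16:{16,8,4,2,1}  Σf=1+1+1+1+1=5

a_16 = 5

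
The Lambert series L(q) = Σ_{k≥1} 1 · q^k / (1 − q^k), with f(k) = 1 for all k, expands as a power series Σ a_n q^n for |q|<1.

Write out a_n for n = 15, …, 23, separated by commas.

4, 5, 2, 6, 2, 6, 4, 4, 2

d|15:{15,5,3,1}  Σf=1+1+1+1=4
n=16: 16·1 8·2 4·4 2·8 1·16  f→[1+1+1+1+1]=5
[q^17] f(17)=1,f(1)=1 ⇒ 2
q^18  k|18↦f(k): 18:1 9:1 6:1 3:1 2:1 1:1  a_18=6
n=19: 1·19 19·1  f→[1+1]=2
n=20: 1·20 2·10 4·5 5·4 10·2 20·1  f→[1+1+1+1+1+1]=6
n=21: 1·21 3·7 7·3 21·1  f→[1+1+1+1]=4
q^22  k|22↦f(k): 1:1 2:1 11:1 22:1  a_22=4
d|23:{1,23}  Σf=1+1=2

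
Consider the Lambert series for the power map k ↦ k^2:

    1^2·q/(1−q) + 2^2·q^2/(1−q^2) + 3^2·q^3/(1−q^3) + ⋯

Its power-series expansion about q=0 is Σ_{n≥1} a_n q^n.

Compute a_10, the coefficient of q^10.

n=10: 1·10 2·5 5·2 10·1  f→[1+4+25+100]=130

a_10 = 130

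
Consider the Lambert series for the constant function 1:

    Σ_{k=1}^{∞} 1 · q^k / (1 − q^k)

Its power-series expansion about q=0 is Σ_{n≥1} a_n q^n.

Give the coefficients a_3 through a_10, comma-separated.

2, 3, 2, 4, 2, 4, 3, 4

d|3:{3,1}  Σf=1+1=2
n=4: 4·1 2·2 1·4  f→[1+1+1]=3
[q^5] f(5)=1,f(1)=1 ⇒ 2
n=6: 1·6 2·3 3·2 6·1  f→[1+1+1+1]=4
n=7: 1·7 7·1  f→[1+1]=2
n=8: 8·1 4·2 2·4 1·8  f→[1+1+1+1]=4
n=9: 9·1 3·3 1·9  f→[1+1+1]=3
[q^10] f(10)=1,f(5)=1,f(2)=1,f(1)=1 ⇒ 4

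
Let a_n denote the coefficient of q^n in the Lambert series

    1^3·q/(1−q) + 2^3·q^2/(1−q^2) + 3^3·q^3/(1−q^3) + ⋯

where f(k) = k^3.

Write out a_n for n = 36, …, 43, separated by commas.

55261, 50654, 61740, 61544, 73710, 68922, 86688, 79508

n=36: 1·36 2·18 3·12 4·9 6·6 9·4 12·3 18·2 36·1  f→[1+8+27+64+216+729+1728+5832+46656]=55261
d|37:{37,1}  Σf=50653+1=50654
q^38  k|38↦f(k): 38:54872 19:6859 2:8 1:1  a_38=61740
[q^39] f(1)=1,f(3)=27,f(13)=2197,f(39)=59319 ⇒ 61544
[q^40] f(40)=64000,f(20)=8000,f(10)=1000,f(8)=512,f(5)=125,f(4)=64,f(2)=8,f(1)=1 ⇒ 73710
[q^41] f(41)=68921,f(1)=1 ⇒ 68922
q^42  k|42↦f(k): 42:74088 21:9261 14:2744 7:343 6:216 3:27 2:8 1:1  a_42=86688
q^43  k|43↦f(k): 43:79507 1:1  a_43=79508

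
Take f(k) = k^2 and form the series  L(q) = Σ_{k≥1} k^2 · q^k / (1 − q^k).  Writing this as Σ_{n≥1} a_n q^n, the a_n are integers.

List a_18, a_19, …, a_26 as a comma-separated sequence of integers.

d|18:{1,2,3,6,9,18}  Σf=1+4+9+36+81+324=455
n=19: 19·1 1·19  f→[361+1]=362
q^20  k|20↦f(k): 1:1 2:4 4:16 5:25 10:100 20:400  a_20=546
n=21: 21·1 7·3 3·7 1·21  f→[441+49+9+1]=500
d|22:{1,2,11,22}  Σf=1+4+121+484=610
q^23  k|23↦f(k): 23:529 1:1  a_23=530
n=24: 1·24 2·12 3·8 4·6 6·4 8·3 12·2 24·1  f→[1+4+9+16+36+64+144+576]=850
[q^25] f(1)=1,f(5)=25,f(25)=625 ⇒ 651
q^26  k|26↦f(k): 26:676 13:169 2:4 1:1  a_26=850

455, 362, 546, 500, 610, 530, 850, 651, 850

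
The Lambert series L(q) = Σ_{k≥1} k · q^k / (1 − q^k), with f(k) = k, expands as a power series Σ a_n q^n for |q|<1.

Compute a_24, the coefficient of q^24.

a_24 = 60

d|24:{1,2,3,4,6,8,12,24}  Σf=1+2+3+4+6+8+12+24=60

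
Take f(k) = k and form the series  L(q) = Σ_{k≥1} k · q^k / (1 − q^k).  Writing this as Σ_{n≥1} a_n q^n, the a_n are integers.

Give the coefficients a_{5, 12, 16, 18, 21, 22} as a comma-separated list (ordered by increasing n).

6, 28, 31, 39, 32, 36

[q^5] f(5)=5,f(1)=1 ⇒ 6
d|12:{12,6,4,3,2,1}  Σf=12+6+4+3+2+1=28
[q^16] f(16)=16,f(8)=8,f(4)=4,f(2)=2,f(1)=1 ⇒ 31
d|18:{18,9,6,3,2,1}  Σf=18+9+6+3+2+1=39
q^21  k|21↦f(k): 21:21 7:7 3:3 1:1  a_21=32
[q^22] f(1)=1,f(2)=2,f(11)=11,f(22)=22 ⇒ 36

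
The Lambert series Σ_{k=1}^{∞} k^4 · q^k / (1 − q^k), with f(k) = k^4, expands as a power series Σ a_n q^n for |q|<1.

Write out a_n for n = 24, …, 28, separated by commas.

q^24  k|24↦f(k): 1:1 2:16 3:81 4:256 6:1296 8:4096 12:20736 24:331776  a_24=358258
d|25:{1,5,25}  Σf=1+625+390625=391251
n=26: 26·1 13·2 2·13 1·26  f→[456976+28561+16+1]=485554
d|27:{1,3,9,27}  Σf=1+81+6561+531441=538084
[q^28] f(28)=614656,f(14)=38416,f(7)=2401,f(4)=256,f(2)=16,f(1)=1 ⇒ 655746

358258, 391251, 485554, 538084, 655746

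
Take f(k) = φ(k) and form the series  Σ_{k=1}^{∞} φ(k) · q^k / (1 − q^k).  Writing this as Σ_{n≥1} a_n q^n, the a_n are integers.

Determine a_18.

q^18  k|18↦φ(k): 1:1 2:1 3:2 6:2 9:6 18:6  a_18=18

a_18 = 18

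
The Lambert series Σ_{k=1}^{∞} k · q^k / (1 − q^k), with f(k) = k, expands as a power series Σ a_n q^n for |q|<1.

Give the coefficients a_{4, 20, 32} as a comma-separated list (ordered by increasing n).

7, 42, 63

d|4:{1,2,4}  Σf=1+2+4=7
d|20:{20,10,5,4,2,1}  Σf=20+10+5+4+2+1=42
d|32:{1,2,4,8,16,32}  Σf=1+2+4+8+16+32=63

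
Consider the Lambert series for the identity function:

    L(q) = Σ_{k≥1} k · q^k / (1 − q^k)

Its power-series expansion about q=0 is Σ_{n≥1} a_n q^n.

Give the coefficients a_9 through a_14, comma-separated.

q^9  k|9↦f(k): 9:9 3:3 1:1  a_9=13
[q^10] f(10)=10,f(5)=5,f(2)=2,f(1)=1 ⇒ 18
[q^11] f(1)=1,f(11)=11 ⇒ 12
d|12:{1,2,3,4,6,12}  Σf=1+2+3+4+6+12=28
d|13:{13,1}  Σf=13+1=14
d|14:{14,7,2,1}  Σf=14+7+2+1=24

13, 18, 12, 28, 14, 24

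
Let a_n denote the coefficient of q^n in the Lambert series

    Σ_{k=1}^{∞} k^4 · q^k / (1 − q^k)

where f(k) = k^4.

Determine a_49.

a_49 = 5767203

q^49  k|49↦f(k): 49:5764801 7:2401 1:1  a_49=5767203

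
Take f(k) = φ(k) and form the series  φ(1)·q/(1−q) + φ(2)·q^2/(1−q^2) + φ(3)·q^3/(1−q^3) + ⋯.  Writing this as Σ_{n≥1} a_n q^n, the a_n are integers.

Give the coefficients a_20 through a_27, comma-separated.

d|20:{1,2,4,5,10,20}  Σφ=1+1+2+4+4+8=20
[q^21] φ(1)=1,φ(3)=2,φ(7)=6,φ(21)=12 ⇒ 21
[q^22] φ(1)=1,φ(2)=1,φ(11)=10,φ(22)=10 ⇒ 22
d|23:{1,23}  Σφ=1+22=23
[q^24] φ(1)=1,φ(2)=1,φ(3)=2,φ(4)=2,φ(6)=2,φ(8)=4,φ(12)=4,φ(24)=8 ⇒ 24
q^25  k|25↦φ(k): 25:20 5:4 1:1  a_25=25
d|26:{26,13,2,1}  Σφ=12+12+1+1=26
q^27  k|27↦φ(k): 1:1 3:2 9:6 27:18  a_27=27

20, 21, 22, 23, 24, 25, 26, 27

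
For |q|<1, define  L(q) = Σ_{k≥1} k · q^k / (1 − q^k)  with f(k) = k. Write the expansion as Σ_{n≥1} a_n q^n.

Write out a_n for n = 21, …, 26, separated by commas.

32, 36, 24, 60, 31, 42

[q^21] f(1)=1,f(3)=3,f(7)=7,f(21)=21 ⇒ 32
[q^22] f(22)=22,f(11)=11,f(2)=2,f(1)=1 ⇒ 36
d|23:{23,1}  Σf=23+1=24
q^24  k|24↦f(k): 24:24 12:12 8:8 6:6 4:4 3:3 2:2 1:1  a_24=60
n=25: 25·1 5·5 1·25  f→[25+5+1]=31
d|26:{26,13,2,1}  Σf=26+13+2+1=42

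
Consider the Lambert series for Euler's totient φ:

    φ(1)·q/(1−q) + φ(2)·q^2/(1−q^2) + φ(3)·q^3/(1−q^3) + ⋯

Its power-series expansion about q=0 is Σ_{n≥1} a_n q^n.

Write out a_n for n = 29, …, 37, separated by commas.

n=29: 29·1 1·29  φ→[28+1]=29
[q^30] φ(1)=1,φ(2)=1,φ(3)=2,φ(5)=4,φ(6)=2,φ(10)=4,φ(15)=8,φ(30)=8 ⇒ 30
n=31: 31·1 1·31  φ→[30+1]=31
d|32:{1,2,4,8,16,32}  Σφ=1+1+2+4+8+16=32
n=33: 33·1 11·3 3·11 1·33  φ→[20+10+2+1]=33
[q^34] φ(1)=1,φ(2)=1,φ(17)=16,φ(34)=16 ⇒ 34
q^35  k|35↦φ(k): 35:24 7:6 5:4 1:1  a_35=35
n=36: 36·1 18·2 12·3 9·4 6·6 4·9 3·12 2·18 1·36  φ→[12+6+4+6+2+2+2+1+1]=36
q^37  k|37↦φ(k): 37:36 1:1  a_37=37

29, 30, 31, 32, 33, 34, 35, 36, 37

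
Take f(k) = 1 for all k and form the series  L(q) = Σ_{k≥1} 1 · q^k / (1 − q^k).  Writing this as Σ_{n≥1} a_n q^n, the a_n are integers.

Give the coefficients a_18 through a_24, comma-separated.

d|18:{1,2,3,6,9,18}  Σf=1+1+1+1+1+1=6
q^19  k|19↦f(k): 19:1 1:1  a_19=2
q^20  k|20↦f(k): 1:1 2:1 4:1 5:1 10:1 20:1  a_20=6
q^21  k|21↦f(k): 1:1 3:1 7:1 21:1  a_21=4
d|22:{22,11,2,1}  Σf=1+1+1+1=4
n=23: 23·1 1·23  f→[1+1]=2
d|24:{24,12,8,6,4,3,2,1}  Σf=1+1+1+1+1+1+1+1=8

6, 2, 6, 4, 4, 2, 8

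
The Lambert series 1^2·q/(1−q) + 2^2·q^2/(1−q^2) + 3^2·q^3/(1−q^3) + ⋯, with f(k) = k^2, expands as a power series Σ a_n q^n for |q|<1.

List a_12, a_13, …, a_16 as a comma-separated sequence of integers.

[q^12] f(12)=144,f(6)=36,f(4)=16,f(3)=9,f(2)=4,f(1)=1 ⇒ 210
d|13:{13,1}  Σf=169+1=170
[q^14] f(14)=196,f(7)=49,f(2)=4,f(1)=1 ⇒ 250
[q^15] f(15)=225,f(5)=25,f(3)=9,f(1)=1 ⇒ 260
d|16:{1,2,4,8,16}  Σf=1+4+16+64+256=341

210, 170, 250, 260, 341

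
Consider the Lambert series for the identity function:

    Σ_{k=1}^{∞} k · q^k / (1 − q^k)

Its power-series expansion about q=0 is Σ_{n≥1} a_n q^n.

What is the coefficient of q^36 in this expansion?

d|36:{1,2,3,4,6,9,12,18,36}  Σf=1+2+3+4+6+9+12+18+36=91

a_36 = 91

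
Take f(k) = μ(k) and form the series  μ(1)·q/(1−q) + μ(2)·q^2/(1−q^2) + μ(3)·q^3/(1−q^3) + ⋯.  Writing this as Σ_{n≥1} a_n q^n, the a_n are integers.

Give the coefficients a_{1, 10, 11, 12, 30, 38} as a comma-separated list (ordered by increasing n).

1, 0, 0, 0, 0, 0

[q^1] μ(1)=1 ⇒ 1
d|10:{10,5,2,1}  Σμ=1+(-1)+(-1)+1=0
[q^11] μ(11)=-1,μ(1)=1 ⇒ 0
n=12: 1·12 2·6 3·4 4·3 6·2 12·1  μ→[1+(-1)+(-1)+0+1+0]=0
d|30:{30,15,10,6,5,3,2,1}  Σμ=(-1)+1+1+1+(-1)+(-1)+(-1)+1=0
[q^38] μ(1)=1,μ(2)=-1,μ(19)=-1,μ(38)=1 ⇒ 0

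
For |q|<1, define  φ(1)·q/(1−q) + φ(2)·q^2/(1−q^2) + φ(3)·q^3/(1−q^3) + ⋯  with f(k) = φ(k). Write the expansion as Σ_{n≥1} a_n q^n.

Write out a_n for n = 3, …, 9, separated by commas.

d|3:{3,1}  Σφ=2+1=3
q^4  k|4↦φ(k): 1:1 2:1 4:2  a_4=4
q^5  k|5↦φ(k): 5:4 1:1  a_5=5
q^6  k|6↦φ(k): 1:1 2:1 3:2 6:2  a_6=6
n=7: 7·1 1·7  φ→[6+1]=7
q^8  k|8↦φ(k): 1:1 2:1 4:2 8:4  a_8=8
q^9  k|9↦φ(k): 9:6 3:2 1:1  a_9=9

3, 4, 5, 6, 7, 8, 9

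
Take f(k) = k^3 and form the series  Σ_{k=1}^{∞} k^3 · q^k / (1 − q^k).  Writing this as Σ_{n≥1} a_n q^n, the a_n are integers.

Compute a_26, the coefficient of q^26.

a_26 = 19782

q^26  k|26↦f(k): 26:17576 13:2197 2:8 1:1  a_26=19782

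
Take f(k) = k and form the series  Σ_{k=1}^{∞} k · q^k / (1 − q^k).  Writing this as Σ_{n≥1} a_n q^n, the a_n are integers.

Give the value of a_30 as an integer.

q^30  k|30↦f(k): 1:1 2:2 3:3 5:5 6:6 10:10 15:15 30:30  a_30=72

a_30 = 72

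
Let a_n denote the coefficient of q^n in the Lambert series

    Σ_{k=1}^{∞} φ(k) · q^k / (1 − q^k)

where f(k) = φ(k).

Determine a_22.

n=22: 1·22 2·11 11·2 22·1  φ→[1+1+10+10]=22

a_22 = 22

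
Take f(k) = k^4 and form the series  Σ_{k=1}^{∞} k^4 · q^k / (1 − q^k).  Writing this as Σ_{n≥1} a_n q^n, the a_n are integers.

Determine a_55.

a_55 = 9165892

q^55  k|55↦f(k): 55:9150625 11:14641 5:625 1:1  a_55=9165892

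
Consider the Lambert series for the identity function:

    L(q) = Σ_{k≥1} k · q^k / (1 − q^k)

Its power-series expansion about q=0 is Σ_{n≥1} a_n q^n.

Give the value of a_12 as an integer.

a_12 = 28

q^12  k|12↦f(k): 12:12 6:6 4:4 3:3 2:2 1:1  a_12=28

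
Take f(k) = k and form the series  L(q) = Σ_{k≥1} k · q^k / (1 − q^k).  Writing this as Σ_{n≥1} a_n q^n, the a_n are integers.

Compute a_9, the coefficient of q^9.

a_9 = 13

[q^9] f(1)=1,f(3)=3,f(9)=9 ⇒ 13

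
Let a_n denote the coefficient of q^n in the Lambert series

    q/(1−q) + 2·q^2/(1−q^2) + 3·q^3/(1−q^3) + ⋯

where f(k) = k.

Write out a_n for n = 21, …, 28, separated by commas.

32, 36, 24, 60, 31, 42, 40, 56

[q^21] f(21)=21,f(7)=7,f(3)=3,f(1)=1 ⇒ 32
d|22:{1,2,11,22}  Σf=1+2+11+22=36
n=23: 1·23 23·1  f→[1+23]=24
n=24: 24·1 12·2 8·3 6·4 4·6 3·8 2·12 1·24  f→[24+12+8+6+4+3+2+1]=60
n=25: 25·1 5·5 1·25  f→[25+5+1]=31
q^26  k|26↦f(k): 1:1 2:2 13:13 26:26  a_26=42
n=27: 1·27 3·9 9·3 27·1  f→[1+3+9+27]=40
q^28  k|28↦f(k): 28:28 14:14 7:7 4:4 2:2 1:1  a_28=56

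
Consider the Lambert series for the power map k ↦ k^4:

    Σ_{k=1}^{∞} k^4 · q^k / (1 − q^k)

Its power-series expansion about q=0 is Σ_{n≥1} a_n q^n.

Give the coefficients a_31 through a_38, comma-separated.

923522, 1118481, 1200644, 1419874, 1503652, 1813539, 1874162, 2215474

[q^31] f(31)=923521,f(1)=1 ⇒ 923522
n=32: 32·1 16·2 8·4 4·8 2·16 1·32  f→[1048576+65536+4096+256+16+1]=1118481
[q^33] f(1)=1,f(3)=81,f(11)=14641,f(33)=1185921 ⇒ 1200644
n=34: 1·34 2·17 17·2 34·1  f→[1+16+83521+1336336]=1419874
d|35:{35,7,5,1}  Σf=1500625+2401+625+1=1503652
d|36:{36,18,12,9,6,4,3,2,1}  Σf=1679616+104976+20736+6561+1296+256+81+16+1=1813539
[q^37] f(1)=1,f(37)=1874161 ⇒ 1874162
[q^38] f(1)=1,f(2)=16,f(19)=130321,f(38)=2085136 ⇒ 2215474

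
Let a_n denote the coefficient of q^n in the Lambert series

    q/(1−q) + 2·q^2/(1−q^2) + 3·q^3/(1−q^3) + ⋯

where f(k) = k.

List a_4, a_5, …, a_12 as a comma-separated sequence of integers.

7, 6, 12, 8, 15, 13, 18, 12, 28

[q^4] f(4)=4,f(2)=2,f(1)=1 ⇒ 7
n=5: 1·5 5·1  f→[1+5]=6
[q^6] f(6)=6,f(3)=3,f(2)=2,f(1)=1 ⇒ 12
[q^7] f(1)=1,f(7)=7 ⇒ 8
[q^8] f(8)=8,f(4)=4,f(2)=2,f(1)=1 ⇒ 15
d|9:{1,3,9}  Σf=1+3+9=13
n=10: 10·1 5·2 2·5 1·10  f→[10+5+2+1]=18
n=11: 11·1 1·11  f→[11+1]=12
[q^12] f(1)=1,f(2)=2,f(3)=3,f(4)=4,f(6)=6,f(12)=12 ⇒ 28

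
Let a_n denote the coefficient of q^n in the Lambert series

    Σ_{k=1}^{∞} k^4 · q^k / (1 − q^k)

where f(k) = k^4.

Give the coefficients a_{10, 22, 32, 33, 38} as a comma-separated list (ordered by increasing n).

10642, 248914, 1118481, 1200644, 2215474

q^10  k|10↦f(k): 1:1 2:16 5:625 10:10000  a_10=10642
q^22  k|22↦f(k): 1:1 2:16 11:14641 22:234256  a_22=248914
d|32:{1,2,4,8,16,32}  Σf=1+16+256+4096+65536+1048576=1118481
d|33:{1,3,11,33}  Σf=1+81+14641+1185921=1200644
[q^38] f(38)=2085136,f(19)=130321,f(2)=16,f(1)=1 ⇒ 2215474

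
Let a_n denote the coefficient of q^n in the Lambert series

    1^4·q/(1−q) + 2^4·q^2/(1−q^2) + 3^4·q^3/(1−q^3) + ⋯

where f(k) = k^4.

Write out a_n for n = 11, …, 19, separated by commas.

d|11:{1,11}  Σf=1+14641=14642
n=12: 12·1 6·2 4·3 3·4 2·6 1·12  f→[20736+1296+256+81+16+1]=22386
q^13  k|13↦f(k): 13:28561 1:1  a_13=28562
q^14  k|14↦f(k): 14:38416 7:2401 2:16 1:1  a_14=40834
d|15:{15,5,3,1}  Σf=50625+625+81+1=51332
n=16: 16·1 8·2 4·4 2·8 1·16  f→[65536+4096+256+16+1]=69905
q^17  k|17↦f(k): 17:83521 1:1  a_17=83522
n=18: 18·1 9·2 6·3 3·6 2·9 1·18  f→[104976+6561+1296+81+16+1]=112931
d|19:{19,1}  Σf=130321+1=130322

14642, 22386, 28562, 40834, 51332, 69905, 83522, 112931, 130322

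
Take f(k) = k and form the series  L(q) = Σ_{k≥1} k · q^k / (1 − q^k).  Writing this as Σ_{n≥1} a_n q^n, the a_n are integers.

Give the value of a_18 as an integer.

a_18 = 39

n=18: 1·18 2·9 3·6 6·3 9·2 18·1  f→[1+2+3+6+9+18]=39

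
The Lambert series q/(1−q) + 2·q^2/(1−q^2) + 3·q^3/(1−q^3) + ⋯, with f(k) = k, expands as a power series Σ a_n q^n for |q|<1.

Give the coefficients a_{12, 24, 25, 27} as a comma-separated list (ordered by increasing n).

28, 60, 31, 40

q^12  k|12↦f(k): 12:12 6:6 4:4 3:3 2:2 1:1  a_12=28
[q^24] f(24)=24,f(12)=12,f(8)=8,f(6)=6,f(4)=4,f(3)=3,f(2)=2,f(1)=1 ⇒ 60
n=25: 1·25 5·5 25·1  f→[1+5+25]=31
[q^27] f(1)=1,f(3)=3,f(9)=9,f(27)=27 ⇒ 40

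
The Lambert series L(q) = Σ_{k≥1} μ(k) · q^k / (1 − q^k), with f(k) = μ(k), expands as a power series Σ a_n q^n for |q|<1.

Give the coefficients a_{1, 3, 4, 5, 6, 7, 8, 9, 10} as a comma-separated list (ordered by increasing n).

1, 0, 0, 0, 0, 0, 0, 0, 0

n=1: 1·1  μ→[1]=1
d|3:{1,3}  Σμ=1+(-1)=0
d|4:{4,2,1}  Σμ=0+(-1)+1=0
n=5: 1·5 5·1  μ→[1+(-1)]=0
[q^6] μ(1)=1,μ(2)=-1,μ(3)=-1,μ(6)=1 ⇒ 0
[q^7] μ(7)=-1,μ(1)=1 ⇒ 0
n=8: 8·1 4·2 2·4 1·8  μ→[0+0+(-1)+1]=0
[q^9] μ(1)=1,μ(3)=-1,μ(9)=0 ⇒ 0
q^10  k|10↦μ(k): 1:1 2:-1 5:-1 10:1  a_10=0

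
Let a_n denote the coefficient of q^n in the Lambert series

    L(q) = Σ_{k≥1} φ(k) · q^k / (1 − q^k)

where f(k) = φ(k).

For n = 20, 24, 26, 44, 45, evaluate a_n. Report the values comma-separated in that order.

q^20  k|20↦φ(k): 1:1 2:1 4:2 5:4 10:4 20:8  a_20=20
d|24:{24,12,8,6,4,3,2,1}  Σφ=8+4+4+2+2+2+1+1=24
[q^26] φ(1)=1,φ(2)=1,φ(13)=12,φ(26)=12 ⇒ 26
d|44:{1,2,4,11,22,44}  Σφ=1+1+2+10+10+20=44
d|45:{45,15,9,5,3,1}  Σφ=24+8+6+4+2+1=45

20, 24, 26, 44, 45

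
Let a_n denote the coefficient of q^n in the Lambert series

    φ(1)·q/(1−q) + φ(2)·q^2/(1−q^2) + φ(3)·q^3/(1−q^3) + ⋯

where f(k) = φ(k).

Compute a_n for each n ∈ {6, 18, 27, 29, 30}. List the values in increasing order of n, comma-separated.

q^6  k|6↦φ(k): 6:2 3:2 2:1 1:1  a_6=6
q^18  k|18↦φ(k): 1:1 2:1 3:2 6:2 9:6 18:6  a_18=18
q^27  k|27↦φ(k): 1:1 3:2 9:6 27:18  a_27=27
n=29: 1·29 29·1  φ→[1+28]=29
q^30  k|30↦φ(k): 1:1 2:1 3:2 5:4 6:2 10:4 15:8 30:8  a_30=30

6, 18, 27, 29, 30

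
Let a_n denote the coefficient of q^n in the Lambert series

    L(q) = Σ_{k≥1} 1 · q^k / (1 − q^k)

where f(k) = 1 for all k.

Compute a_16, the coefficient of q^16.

a_16 = 5

[q^16] f(1)=1,f(2)=1,f(4)=1,f(8)=1,f(16)=1 ⇒ 5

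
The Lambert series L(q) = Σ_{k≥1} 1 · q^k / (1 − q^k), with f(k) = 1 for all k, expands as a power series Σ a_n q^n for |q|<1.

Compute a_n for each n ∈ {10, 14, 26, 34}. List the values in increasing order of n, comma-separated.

n=10: 10·1 5·2 2·5 1·10  f→[1+1+1+1]=4
d|14:{14,7,2,1}  Σf=1+1+1+1=4
n=26: 26·1 13·2 2·13 1·26  f→[1+1+1+1]=4
[q^34] f(34)=1,f(17)=1,f(2)=1,f(1)=1 ⇒ 4

4, 4, 4, 4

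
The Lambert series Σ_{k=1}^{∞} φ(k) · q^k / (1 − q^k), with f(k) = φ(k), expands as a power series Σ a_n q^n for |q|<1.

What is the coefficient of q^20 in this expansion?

[q^20] φ(20)=8,φ(10)=4,φ(5)=4,φ(4)=2,φ(2)=1,φ(1)=1 ⇒ 20

a_20 = 20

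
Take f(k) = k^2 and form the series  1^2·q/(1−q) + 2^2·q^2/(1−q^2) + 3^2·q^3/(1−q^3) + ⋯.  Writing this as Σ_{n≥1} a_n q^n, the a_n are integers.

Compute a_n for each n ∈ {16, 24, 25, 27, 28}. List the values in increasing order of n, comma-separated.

n=16: 1·16 2·8 4·4 8·2 16·1  f→[1+4+16+64+256]=341
d|24:{24,12,8,6,4,3,2,1}  Σf=576+144+64+36+16+9+4+1=850
n=25: 25·1 5·5 1·25  f→[625+25+1]=651
d|27:{27,9,3,1}  Σf=729+81+9+1=820
d|28:{28,14,7,4,2,1}  Σf=784+196+49+16+4+1=1050

341, 850, 651, 820, 1050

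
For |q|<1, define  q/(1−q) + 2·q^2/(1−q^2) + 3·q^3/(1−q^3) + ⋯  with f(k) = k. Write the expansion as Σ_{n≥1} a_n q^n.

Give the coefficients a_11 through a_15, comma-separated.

n=11: 11·1 1·11  f→[11+1]=12
n=12: 1·12 2·6 3·4 4·3 6·2 12·1  f→[1+2+3+4+6+12]=28
n=13: 1·13 13·1  f→[1+13]=14
d|14:{14,7,2,1}  Σf=14+7+2+1=24
d|15:{1,3,5,15}  Σf=1+3+5+15=24

12, 28, 14, 24, 24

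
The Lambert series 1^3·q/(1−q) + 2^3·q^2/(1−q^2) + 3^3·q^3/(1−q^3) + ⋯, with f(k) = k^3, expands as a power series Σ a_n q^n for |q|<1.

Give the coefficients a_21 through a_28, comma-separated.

n=21: 21·1 7·3 3·7 1·21  f→[9261+343+27+1]=9632
n=22: 22·1 11·2 2·11 1·22  f→[10648+1331+8+1]=11988
n=23: 23·1 1·23  f→[12167+1]=12168
[q^24] f(1)=1,f(2)=8,f(3)=27,f(4)=64,f(6)=216,f(8)=512,f(12)=1728,f(24)=13824 ⇒ 16380
d|25:{1,5,25}  Σf=1+125+15625=15751
q^26  k|26↦f(k): 1:1 2:8 13:2197 26:17576  a_26=19782
[q^27] f(27)=19683,f(9)=729,f(3)=27,f(1)=1 ⇒ 20440
q^28  k|28↦f(k): 1:1 2:8 4:64 7:343 14:2744 28:21952  a_28=25112

9632, 11988, 12168, 16380, 15751, 19782, 20440, 25112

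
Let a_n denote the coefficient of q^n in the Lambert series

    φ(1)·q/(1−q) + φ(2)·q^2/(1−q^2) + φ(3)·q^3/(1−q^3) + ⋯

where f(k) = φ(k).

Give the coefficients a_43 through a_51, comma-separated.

d|43:{43,1}  Σφ=42+1=43
q^44  k|44↦φ(k): 1:1 2:1 4:2 11:10 22:10 44:20  a_44=44
[q^45] φ(1)=1,φ(3)=2,φ(5)=4,φ(9)=6,φ(15)=8,φ(45)=24 ⇒ 45
q^46  k|46↦φ(k): 46:22 23:22 2:1 1:1  a_46=46
n=47: 47·1 1·47  φ→[46+1]=47
q^48  k|48↦φ(k): 1:1 2:1 3:2 4:2 6:2 8:4 12:4 16:8 24:8 48:16  a_48=48
q^49  k|49↦φ(k): 1:1 7:6 49:42  a_49=49
[q^50] φ(1)=1,φ(2)=1,φ(5)=4,φ(10)=4,φ(25)=20,φ(50)=20 ⇒ 50
d|51:{1,3,17,51}  Σφ=1+2+16+32=51

43, 44, 45, 46, 47, 48, 49, 50, 51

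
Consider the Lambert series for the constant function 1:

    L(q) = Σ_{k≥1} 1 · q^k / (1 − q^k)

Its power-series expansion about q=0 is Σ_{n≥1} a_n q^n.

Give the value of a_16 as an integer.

a_16 = 5

d|16:{1,2,4,8,16}  Σf=1+1+1+1+1=5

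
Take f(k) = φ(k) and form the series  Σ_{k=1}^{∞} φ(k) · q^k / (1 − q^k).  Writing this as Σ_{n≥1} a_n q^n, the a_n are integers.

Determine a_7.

q^7  k|7↦φ(k): 7:6 1:1  a_7=7

a_7 = 7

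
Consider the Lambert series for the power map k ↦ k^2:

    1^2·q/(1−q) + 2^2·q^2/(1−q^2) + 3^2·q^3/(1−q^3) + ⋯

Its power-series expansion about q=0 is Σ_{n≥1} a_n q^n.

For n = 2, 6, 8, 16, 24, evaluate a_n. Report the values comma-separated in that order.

5, 50, 85, 341, 850

[q^2] f(1)=1,f(2)=4 ⇒ 5
n=6: 6·1 3·2 2·3 1·6  f→[36+9+4+1]=50
[q^8] f(8)=64,f(4)=16,f(2)=4,f(1)=1 ⇒ 85
[q^16] f(16)=256,f(8)=64,f(4)=16,f(2)=4,f(1)=1 ⇒ 341
q^24  k|24↦f(k): 1:1 2:4 3:9 4:16 6:36 8:64 12:144 24:576  a_24=850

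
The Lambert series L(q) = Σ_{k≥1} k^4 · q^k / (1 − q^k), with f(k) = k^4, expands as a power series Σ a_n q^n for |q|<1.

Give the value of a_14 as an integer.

a_14 = 40834

d|14:{1,2,7,14}  Σf=1+16+2401+38416=40834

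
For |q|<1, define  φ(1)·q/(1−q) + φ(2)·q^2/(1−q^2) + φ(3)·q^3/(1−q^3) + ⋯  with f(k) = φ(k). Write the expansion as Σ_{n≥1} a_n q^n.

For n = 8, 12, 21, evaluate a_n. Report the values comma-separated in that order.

d|8:{8,4,2,1}  Σφ=4+2+1+1=8
n=12: 1·12 2·6 3·4 4·3 6·2 12·1  φ→[1+1+2+2+2+4]=12
n=21: 21·1 7·3 3·7 1·21  φ→[12+6+2+1]=21

8, 12, 21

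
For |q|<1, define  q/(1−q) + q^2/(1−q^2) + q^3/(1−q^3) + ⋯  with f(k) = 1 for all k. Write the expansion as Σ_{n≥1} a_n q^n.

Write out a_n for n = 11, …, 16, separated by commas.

2, 6, 2, 4, 4, 5

d|11:{11,1}  Σf=1+1=2
n=12: 12·1 6·2 4·3 3·4 2·6 1·12  f→[1+1+1+1+1+1]=6
[q^13] f(1)=1,f(13)=1 ⇒ 2
[q^14] f(1)=1,f(2)=1,f(7)=1,f(14)=1 ⇒ 4
d|15:{1,3,5,15}  Σf=1+1+1+1=4
d|16:{1,2,4,8,16}  Σf=1+1+1+1+1=5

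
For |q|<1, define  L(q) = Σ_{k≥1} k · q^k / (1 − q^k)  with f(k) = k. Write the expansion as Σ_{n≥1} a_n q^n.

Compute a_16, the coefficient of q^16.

a_16 = 31

d|16:{16,8,4,2,1}  Σf=16+8+4+2+1=31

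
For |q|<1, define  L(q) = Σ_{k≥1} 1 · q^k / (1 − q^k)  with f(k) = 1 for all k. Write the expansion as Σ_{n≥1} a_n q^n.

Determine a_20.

[q^20] f(20)=1,f(10)=1,f(5)=1,f(4)=1,f(2)=1,f(1)=1 ⇒ 6

a_20 = 6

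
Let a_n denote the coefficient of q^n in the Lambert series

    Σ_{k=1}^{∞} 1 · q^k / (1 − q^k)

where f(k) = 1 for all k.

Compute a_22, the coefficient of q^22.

d|22:{1,2,11,22}  Σf=1+1+1+1=4

a_22 = 4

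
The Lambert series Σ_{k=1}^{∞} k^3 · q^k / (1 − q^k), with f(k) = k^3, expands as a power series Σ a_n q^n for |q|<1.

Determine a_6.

a_6 = 252

n=6: 1·6 2·3 3·2 6·1  f→[1+8+27+216]=252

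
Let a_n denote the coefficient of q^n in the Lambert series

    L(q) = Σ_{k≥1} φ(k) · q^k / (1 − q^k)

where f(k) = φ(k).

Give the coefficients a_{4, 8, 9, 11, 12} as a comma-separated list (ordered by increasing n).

[q^4] φ(1)=1,φ(2)=1,φ(4)=2 ⇒ 4
[q^8] φ(1)=1,φ(2)=1,φ(4)=2,φ(8)=4 ⇒ 8
n=9: 9·1 3·3 1·9  φ→[6+2+1]=9
[q^11] φ(11)=10,φ(1)=1 ⇒ 11
d|12:{12,6,4,3,2,1}  Σφ=4+2+2+2+1+1=12

4, 8, 9, 11, 12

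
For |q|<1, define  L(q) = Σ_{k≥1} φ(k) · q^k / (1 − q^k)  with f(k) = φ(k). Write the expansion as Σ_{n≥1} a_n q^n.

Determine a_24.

[q^24] φ(1)=1,φ(2)=1,φ(3)=2,φ(4)=2,φ(6)=2,φ(8)=4,φ(12)=4,φ(24)=8 ⇒ 24

a_24 = 24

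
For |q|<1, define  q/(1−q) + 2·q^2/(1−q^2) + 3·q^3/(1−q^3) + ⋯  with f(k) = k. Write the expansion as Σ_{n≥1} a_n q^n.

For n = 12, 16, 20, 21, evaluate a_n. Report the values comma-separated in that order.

28, 31, 42, 32

n=12: 12·1 6·2 4·3 3·4 2·6 1·12  f→[12+6+4+3+2+1]=28
d|16:{1,2,4,8,16}  Σf=1+2+4+8+16=31
n=20: 20·1 10·2 5·4 4·5 2·10 1·20  f→[20+10+5+4+2+1]=42
d|21:{1,3,7,21}  Σf=1+3+7+21=32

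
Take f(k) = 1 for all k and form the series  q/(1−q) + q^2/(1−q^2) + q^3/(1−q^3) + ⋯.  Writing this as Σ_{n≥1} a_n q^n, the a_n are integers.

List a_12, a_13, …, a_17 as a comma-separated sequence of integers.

n=12: 1·12 2·6 3·4 4·3 6·2 12·1  f→[1+1+1+1+1+1]=6
d|13:{13,1}  Σf=1+1=2
d|14:{1,2,7,14}  Σf=1+1+1+1=4
n=15: 15·1 5·3 3·5 1·15  f→[1+1+1+1]=4
[q^16] f(16)=1,f(8)=1,f(4)=1,f(2)=1,f(1)=1 ⇒ 5
q^17  k|17↦f(k): 17:1 1:1  a_17=2

6, 2, 4, 4, 5, 2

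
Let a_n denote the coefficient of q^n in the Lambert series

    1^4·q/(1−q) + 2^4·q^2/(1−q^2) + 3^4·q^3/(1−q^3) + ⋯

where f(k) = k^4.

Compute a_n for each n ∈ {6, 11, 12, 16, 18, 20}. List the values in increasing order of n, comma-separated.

1394, 14642, 22386, 69905, 112931, 170898

n=6: 1·6 2·3 3·2 6·1  f→[1+16+81+1296]=1394
q^11  k|11↦f(k): 1:1 11:14641  a_11=14642
d|12:{12,6,4,3,2,1}  Σf=20736+1296+256+81+16+1=22386
d|16:{1,2,4,8,16}  Σf=1+16+256+4096+65536=69905
[q^18] f(18)=104976,f(9)=6561,f(6)=1296,f(3)=81,f(2)=16,f(1)=1 ⇒ 112931
q^20  k|20↦f(k): 1:1 2:16 4:256 5:625 10:10000 20:160000  a_20=170898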